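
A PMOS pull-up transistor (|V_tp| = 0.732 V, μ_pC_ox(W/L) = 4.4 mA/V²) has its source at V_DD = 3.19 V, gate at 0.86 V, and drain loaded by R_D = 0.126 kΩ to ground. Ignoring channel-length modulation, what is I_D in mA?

V_SG = V_DD − V_G = 3.19 − 0.86 = 2.33 V, so V_ov = 2.33 − 0.732 = 1.6 V.
Assume saturation: I_D = ½ k_p V_ov² = 0.5 × 4.4 × 1.6² = 5.62 mA, giving V_SD = V_DD − I_D R_D = 3.19 − 5.62 × 0.126 = 2.48 V.
V_SD = 2.48 V ≥ V_ov = 1.6 V, confirming saturation.

I_D = 5.62 mA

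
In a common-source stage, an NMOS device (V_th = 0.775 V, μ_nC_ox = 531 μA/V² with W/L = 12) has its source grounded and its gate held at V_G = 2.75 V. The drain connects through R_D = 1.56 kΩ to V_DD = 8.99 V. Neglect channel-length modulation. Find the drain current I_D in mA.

V_GS = V_G = 2.75 V, so V_ov = 2.75 − 0.775 = 1.98 V.
k_n = μ_nC_ox · (W/L) = 6.372 mA/V².
Assume saturation: I_D = ½ k_n V_ov² = 0.5 × 6.372 × 1.98² = 12.4 mA, giving V_DS = V_DD − I_D R_D = 8.99 − 12.4 × 1.56 = -10.4 V.
But -10.4 V < V_ov = 1.98 V, so the device is actually in triode.
In triode I_D = k_n[V_ov V_DS − ½ V_DS²] and I_D = (V_DD − V_DS)/R_D. Equating: 4.97 V_DS² − 20.63 V_DS + 8.99 = 0, giving V_DS = 0.495 V (the root below V_ov).
I_D = (8.99 − 0.495) / 1.56 = 5.45 mA.

I_D = 5.45 mA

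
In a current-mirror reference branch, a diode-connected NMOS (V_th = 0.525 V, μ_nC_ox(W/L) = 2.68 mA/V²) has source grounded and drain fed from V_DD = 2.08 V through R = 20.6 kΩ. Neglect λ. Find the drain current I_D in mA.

I_D = 0.0648 mA

With gate tied to drain, V_GS = V_DS ≥ V_GS − V_th, so the device is in saturation.
KCL at the drain: ½ k_n (V_GS − V_th)² = (V_DD − V_GS)/R.
Let x = V_GS − 0.525. Then 27.6 x² + x − 1.555 = 0, giving x = 0.22 V (positive root), so V_GS = 0.745 V.
I_D = (V_DD − V_GS)/R = (2.08 − 0.745) / 20.6 = 0.0648 mA.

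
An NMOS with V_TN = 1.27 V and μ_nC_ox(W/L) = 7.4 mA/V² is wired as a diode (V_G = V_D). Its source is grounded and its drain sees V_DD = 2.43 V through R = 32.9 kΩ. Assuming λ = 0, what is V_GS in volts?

V_GS = 1.36 V

With gate tied to drain, V_GS = V_DS ≥ V_GS − V_TN, so the device is in saturation.
KCL at the drain: ½ k_n (V_GS − V_TN)² = (V_DD − V_GS)/R.
Let x = V_GS − 1.27. Then 122 x² + x − 1.16 = 0, giving x = 0.0936 V (positive root), so V_GS = 1.36 V.
I_D = (V_DD − V_GS)/R = (2.43 − 1.36) / 32.9 = 0.0324 mA.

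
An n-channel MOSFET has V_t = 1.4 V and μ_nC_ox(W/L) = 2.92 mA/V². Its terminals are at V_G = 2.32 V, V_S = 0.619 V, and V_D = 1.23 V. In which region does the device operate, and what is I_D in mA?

V_GS = V_G − V_S = 2.32 − 0.619 = 1.7 V; V_DS = V_D − V_S = 1.23 − 0.619 = 0.611 V.
V_ov = V_GS − V_t = 1.7 − 1.4 = 0.301 V.
Since V_DS = 0.611 V ≥ V_ov = 0.301 V, the device is in saturation.
I_D = ½ k_n V_ov² = 0.5 × 2.92 × 0.301² = 0.132 mA.

Saturation; I_D = 0.132 mA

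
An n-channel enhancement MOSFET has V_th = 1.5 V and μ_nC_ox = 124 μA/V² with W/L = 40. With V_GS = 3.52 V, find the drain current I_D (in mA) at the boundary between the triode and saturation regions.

At the boundary V_DS = V_ov = V_GS − V_th = 3.52 − 1.5 = 2.02 V.
k_n = μ_nC_ox · (W/L) = 4.96 mA/V².
I_D = ½ k_n V_ov² = 0.5 × 4.96 × 2.02² = 10.1 mA.

I_D = 10.1 mA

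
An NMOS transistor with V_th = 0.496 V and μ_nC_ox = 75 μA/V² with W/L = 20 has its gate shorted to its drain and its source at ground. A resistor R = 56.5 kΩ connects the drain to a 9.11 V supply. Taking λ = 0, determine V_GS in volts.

With gate tied to drain, V_GS = V_DS ≥ V_GS − V_th, so the device is in saturation.
k_n = μ_nC_ox · (W/L) = 1.5 mA/V².
KCL at the drain: ½ k_n (V_GS − V_th)² = (V_DD − V_GS)/R.
Let x = V_GS − 0.496. Then 42.4 x² + x − 8.614 = 0, giving x = 0.439 V (positive root), so V_GS = 0.935 V.
I_D = (V_DD − V_GS)/R = (9.11 − 0.935) / 56.5 = 0.145 mA.

V_GS = 0.935 V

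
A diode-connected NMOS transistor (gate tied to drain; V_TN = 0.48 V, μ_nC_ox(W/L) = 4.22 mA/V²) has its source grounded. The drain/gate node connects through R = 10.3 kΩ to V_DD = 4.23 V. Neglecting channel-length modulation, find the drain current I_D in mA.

With gate tied to drain, V_GS = V_DS ≥ V_GS − V_TN, so the device is in saturation.
KCL at the drain: ½ k_n (V_GS − V_TN)² = (V_DD − V_GS)/R.
Let x = V_GS − 0.48. Then 21.7 x² + x − 3.75 = 0, giving x = 0.393 V (positive root), so V_GS = 0.873 V.
I_D = (V_DD − V_GS)/R = (4.23 − 0.873) / 10.3 = 0.326 mA.

I_D = 0.326 mA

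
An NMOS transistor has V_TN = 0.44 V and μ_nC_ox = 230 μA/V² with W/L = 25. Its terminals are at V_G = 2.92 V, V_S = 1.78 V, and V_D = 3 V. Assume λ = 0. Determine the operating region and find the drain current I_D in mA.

V_GS = V_G − V_S = 2.92 − 1.78 = 1.14 V; V_DS = V_D − V_S = 3 − 1.78 = 1.22 V.
k_n = μ_nC_ox · (W/L) = 5.75 mA/V².
V_ov = V_GS − V_TN = 1.14 − 0.44 = 0.7 V.
Since V_DS = 1.22 V ≥ V_ov = 0.7 V, the device is in saturation.
I_D = ½ k_n V_ov² = 0.5 × 5.75 × 0.7² = 1.41 mA.

Saturation; I_D = 1.41 mA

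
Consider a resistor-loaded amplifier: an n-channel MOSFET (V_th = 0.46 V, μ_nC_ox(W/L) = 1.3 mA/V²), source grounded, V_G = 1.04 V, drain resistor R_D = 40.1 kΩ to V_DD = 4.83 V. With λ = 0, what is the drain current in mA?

V_GS = V_G = 1.04 V, so V_ov = 1.04 − 0.46 = 0.58 V.
Assume saturation: I_D = ½ k_n V_ov² = 0.5 × 1.3 × 0.58² = 0.219 mA, giving V_DS = V_DD − I_D R_D = 4.83 − 0.219 × 40.1 = -3.94 V.
But -3.94 V < V_ov = 0.58 V, so the device is actually in triode.
In triode I_D = k_n[V_ov V_DS − ½ V_DS²] and I_D = (V_DD − V_DS)/R_D. Equating: 26.1 V_DS² − 31.24 V_DS + 4.83 = 0, giving V_DS = 0.182 V (the root below V_ov).
I_D = (4.83 − 0.182) / 40.1 = 0.116 mA.

I_D = 0.116 mA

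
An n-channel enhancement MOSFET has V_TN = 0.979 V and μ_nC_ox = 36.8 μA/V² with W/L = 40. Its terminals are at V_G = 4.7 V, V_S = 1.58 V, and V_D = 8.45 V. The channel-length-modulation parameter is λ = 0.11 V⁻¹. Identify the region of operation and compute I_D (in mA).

V_GS = V_G − V_S = 4.7 − 1.58 = 3.12 V; V_DS = V_D − V_S = 8.45 − 1.58 = 6.87 V.
k_n = μ_nC_ox · (W/L) = 1.472 mA/V².
V_ov = V_GS − V_TN = 3.12 − 0.979 = 2.14 V.
Since V_DS = 6.87 V ≥ V_ov = 2.14 V, the device is in saturation.
I_D = ½ k_n V_ov² (1 + λ V_DS) = 0.5 × 1.472 × 2.14² × (1 + 0.11 × 6.87) = 5.92 mA.

Saturation; I_D = 5.92 mA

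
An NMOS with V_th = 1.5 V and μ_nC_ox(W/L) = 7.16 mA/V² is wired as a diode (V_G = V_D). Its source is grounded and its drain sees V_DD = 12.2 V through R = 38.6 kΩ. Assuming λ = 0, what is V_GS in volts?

V_GS = 1.77 V

With gate tied to drain, V_GS = V_DS ≥ V_GS − V_th, so the device is in saturation.
KCL at the drain: ½ k_n (V_GS − V_th)² = (V_DD − V_GS)/R.
Let x = V_GS − 1.5. Then 138 x² + x − 10.7 = 0, giving x = 0.275 V (positive root), so V_GS = 1.77 V.
I_D = (V_DD − V_GS)/R = (12.2 − 1.77) / 38.6 = 0.27 mA.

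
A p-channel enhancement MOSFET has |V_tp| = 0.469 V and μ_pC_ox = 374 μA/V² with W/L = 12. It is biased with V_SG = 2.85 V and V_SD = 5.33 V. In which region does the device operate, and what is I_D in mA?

k_p = μ_pC_ox · (W/L) = 4.488 mA/V².
V_ov = V_SG − |V_tp| = 2.85 − 0.469 = 2.38 V.
Since V_SD = 5.33 V ≥ V_ov = 2.38 V, the device is in saturation.
I_D = ½ k_p V_ov² = 0.5 × 4.488 × 2.38² = 12.7 mA.

Saturation; I_D = 12.7 mA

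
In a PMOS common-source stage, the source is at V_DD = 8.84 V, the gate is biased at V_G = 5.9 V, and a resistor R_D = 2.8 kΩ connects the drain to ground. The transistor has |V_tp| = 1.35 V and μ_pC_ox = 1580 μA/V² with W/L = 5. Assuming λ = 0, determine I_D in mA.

V_SG = V_DD − V_G = 8.84 − 5.9 = 2.94 V, so V_ov = 2.94 − 1.35 = 1.59 V.
k_p = μ_pC_ox · (W/L) = 7.9 mA/V².
Assume saturation: I_D = ½ k_p V_ov² = 0.5 × 7.9 × 1.59² = 9.99 mA, giving V_SD = V_DD − I_D R_D = 8.84 − 9.99 × 2.8 = -19.1 V.
But -19.1 V < V_ov = 1.59 V, so the device is actually in triode.
In triode I_D = k_p[V_ov V_SD − ½ V_SD²] and I_D = (V_DD − V_SD)/R_D. Equating: 11.1 V_SD² − 36.17 V_SD + 8.84 = 0, giving V_SD = 0.266 V (the root below V_ov).
I_D = (8.84 − 0.266) / 2.8 = 3.06 mA.

I_D = 3.06 mA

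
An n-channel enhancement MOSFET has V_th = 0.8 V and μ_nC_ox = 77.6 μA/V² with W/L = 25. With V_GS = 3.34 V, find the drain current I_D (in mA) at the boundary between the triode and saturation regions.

I_D = 6.26 mA

At the boundary V_DS = V_ov = V_GS − V_th = 3.34 − 0.8 = 2.54 V.
k_n = μ_nC_ox · (W/L) = 1.94 mA/V².
I_D = ½ k_n V_ov² = 0.5 × 1.94 × 2.54² = 6.26 mA.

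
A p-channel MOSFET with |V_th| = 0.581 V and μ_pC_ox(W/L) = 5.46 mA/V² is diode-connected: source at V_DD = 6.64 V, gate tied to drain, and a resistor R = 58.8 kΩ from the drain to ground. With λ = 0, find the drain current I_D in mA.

I_D = 0.0998 mA

With gate tied to drain, V_SG = V_SD ≥ V_SG − |V_th|, so the device is in saturation.
KCL at the drain: ½ k_p (V_SG − |V_th|)² = (V_DD − V_SG)/R.
Let x = V_SG − 0.581. Then 161 x² + x − 6.059 = 0, giving x = 0.191 V (positive root), so V_SG = 0.772 V.
I_D = (V_DD − V_SG)/R = (6.64 − 0.772) / 58.8 = 0.0998 mA.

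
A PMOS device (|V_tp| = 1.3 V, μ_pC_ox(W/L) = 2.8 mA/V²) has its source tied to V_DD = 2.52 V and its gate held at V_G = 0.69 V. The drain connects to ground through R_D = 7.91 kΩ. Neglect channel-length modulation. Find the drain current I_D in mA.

V_SG = V_DD − V_G = 2.52 − 0.69 = 1.83 V, so V_ov = 1.83 − 1.3 = 0.53 V.
Assume saturation: I_D = ½ k_p V_ov² = 0.5 × 2.8 × 0.53² = 0.393 mA, giving V_SD = V_DD − I_D R_D = 2.52 − 0.393 × 7.91 = -0.591 V.
But -0.591 V < V_ov = 0.53 V, so the device is actually in triode.
In triode I_D = k_p[V_ov V_SD − ½ V_SD²] and I_D = (V_DD − V_SD)/R_D. Equating: 11.1 V_SD² − 12.74 V_SD + 2.52 = 0, giving V_SD = 0.254 V (the root below V_ov).
I_D = (2.52 − 0.254) / 7.91 = 0.286 mA.

I_D = 0.286 mA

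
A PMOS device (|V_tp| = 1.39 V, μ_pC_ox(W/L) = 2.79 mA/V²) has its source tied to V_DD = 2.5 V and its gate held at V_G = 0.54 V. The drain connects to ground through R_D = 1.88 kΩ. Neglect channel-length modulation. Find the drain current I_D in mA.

V_SG = V_DD − V_G = 2.5 − 0.54 = 1.96 V, so V_ov = 1.96 − 1.39 = 0.57 V.
Assume saturation: I_D = ½ k_p V_ov² = 0.5 × 2.79 × 0.57² = 0.453 mA, giving V_SD = V_DD − I_D R_D = 2.5 − 0.453 × 1.88 = 1.65 V.
V_SD = 1.65 V ≥ V_ov = 0.57 V, confirming saturation.

I_D = 0.453 mA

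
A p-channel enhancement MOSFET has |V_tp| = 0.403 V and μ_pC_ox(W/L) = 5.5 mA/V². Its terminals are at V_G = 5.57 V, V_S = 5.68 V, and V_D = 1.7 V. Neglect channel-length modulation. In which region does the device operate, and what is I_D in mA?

V_SG = V_S − V_G = 5.68 − 5.57 = 0.11 V; V_SD = V_S − V_D = 5.68 − 1.7 = 3.98 V.
V_SG = 0.11 V < |V_tp| = 0.403 V, so the transistor is in cutoff.

Cutoff; I_D = 0 mA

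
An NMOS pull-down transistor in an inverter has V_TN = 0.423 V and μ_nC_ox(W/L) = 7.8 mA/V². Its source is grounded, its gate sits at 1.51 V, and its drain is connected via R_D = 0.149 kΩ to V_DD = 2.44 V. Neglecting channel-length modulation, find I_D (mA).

V_GS = V_G = 1.51 V, so V_ov = 1.51 − 0.423 = 1.09 V.
Assume saturation: I_D = ½ k_n V_ov² = 0.5 × 7.8 × 1.09² = 4.61 mA, giving V_DS = V_DD − I_D R_D = 2.44 − 4.61 × 0.149 = 1.75 V.
V_DS = 1.75 V ≥ V_ov = 1.09 V, confirming saturation.

I_D = 4.61 mA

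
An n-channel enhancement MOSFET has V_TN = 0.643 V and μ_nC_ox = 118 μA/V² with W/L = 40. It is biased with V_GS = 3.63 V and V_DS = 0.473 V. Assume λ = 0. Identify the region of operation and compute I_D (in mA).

Triode; I_D = 6.14 mA

k_n = μ_nC_ox · (W/L) = 4.72 mA/V².
V_ov = V_GS − V_TN = 3.63 − 0.643 = 2.99 V.
Since V_DS = 0.473 V < V_ov = 2.99 V, the device is in the triode region.
I_D = k_n [V_ov · V_DS − ½ V_DS²] = 4.72 × [2.99 × 0.473 − 0.5 × 0.473²] = 6.14 mA.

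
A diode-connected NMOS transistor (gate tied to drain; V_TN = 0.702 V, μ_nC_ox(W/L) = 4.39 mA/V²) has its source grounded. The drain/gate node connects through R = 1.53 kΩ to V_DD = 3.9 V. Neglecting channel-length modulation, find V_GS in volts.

With gate tied to drain, V_GS = V_DS ≥ V_GS − V_TN, so the device is in saturation.
KCL at the drain: ½ k_n (V_GS − V_TN)² = (V_DD − V_GS)/R.
Let x = V_GS − 0.702. Then 3.36 x² + x − 3.198 = 0, giving x = 0.838 V (positive root), so V_GS = 1.54 V.
I_D = (V_DD − V_GS)/R = (3.9 − 1.54) / 1.53 = 1.54 mA.

V_GS = 1.54 V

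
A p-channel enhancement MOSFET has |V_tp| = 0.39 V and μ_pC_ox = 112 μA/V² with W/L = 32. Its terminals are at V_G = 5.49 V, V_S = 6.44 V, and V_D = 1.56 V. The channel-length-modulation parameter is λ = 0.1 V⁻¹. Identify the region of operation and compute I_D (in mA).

Saturation; I_D = 0.836 mA

V_SG = V_S − V_G = 6.44 − 5.49 = 0.95 V; V_SD = V_S − V_D = 6.44 − 1.56 = 4.88 V.
k_p = μ_pC_ox · (W/L) = 3.584 mA/V².
V_ov = V_SG − |V_tp| = 0.95 − 0.39 = 0.56 V.
Since V_SD = 4.88 V ≥ V_ov = 0.56 V, the device is in saturation.
I_D = ½ k_p V_ov² (1 + λ V_SD) = 0.5 × 3.584 × 0.56² × (1 + 0.1 × 4.88) = 0.836 mA.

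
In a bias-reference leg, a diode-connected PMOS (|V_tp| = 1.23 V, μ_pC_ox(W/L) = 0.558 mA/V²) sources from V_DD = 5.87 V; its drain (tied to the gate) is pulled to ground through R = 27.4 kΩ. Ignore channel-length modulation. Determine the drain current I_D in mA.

With gate tied to drain, V_SG = V_SD ≥ V_SG − |V_tp|, so the device is in saturation.
KCL at the drain: ½ k_p (V_SG − |V_tp|)² = (V_DD − V_SG)/R.
Let x = V_SG − 1.23. Then 7.64 x² + x − 4.64 = 0, giving x = 0.716 V (positive root), so V_SG = 1.95 V.
I_D = (V_DD − V_SG)/R = (5.87 − 1.95) / 27.4 = 0.143 mA.

I_D = 0.143 mA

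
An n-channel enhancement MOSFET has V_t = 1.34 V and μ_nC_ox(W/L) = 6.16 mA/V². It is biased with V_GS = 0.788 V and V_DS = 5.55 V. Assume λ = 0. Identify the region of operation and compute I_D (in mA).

V_GS = 0.788 V < V_t = 1.34 V, so the transistor is in cutoff.

Cutoff; I_D = 0 mA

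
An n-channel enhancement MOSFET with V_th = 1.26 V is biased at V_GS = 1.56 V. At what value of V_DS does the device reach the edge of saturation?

The boundary between triode and saturation is V_DS = V_GS − V_th = V_ov.
V_ov = 1.56 − 1.26 = 0.3 V.

V_DS,sat = 0.300 V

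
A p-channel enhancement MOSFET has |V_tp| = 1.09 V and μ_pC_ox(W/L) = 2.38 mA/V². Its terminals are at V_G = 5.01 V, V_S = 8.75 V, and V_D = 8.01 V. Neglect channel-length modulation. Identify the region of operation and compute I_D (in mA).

V_SG = V_S − V_G = 8.75 − 5.01 = 3.74 V; V_SD = V_S − V_D = 8.75 − 8.01 = 0.74 V.
V_ov = V_SG − |V_tp| = 3.74 − 1.09 = 2.65 V.
Since V_SD = 0.74 V < V_ov = 2.65 V, the device is in the triode region.
I_D = k_p [V_ov · V_SD − ½ V_SD²] = 2.38 × [2.65 × 0.74 − 0.5 × 0.74²] = 4.02 mA.

Triode; I_D = 4.02 mA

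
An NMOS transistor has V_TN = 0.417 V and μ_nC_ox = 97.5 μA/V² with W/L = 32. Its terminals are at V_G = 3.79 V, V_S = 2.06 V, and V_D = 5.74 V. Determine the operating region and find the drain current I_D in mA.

Saturation; I_D = 2.69 mA

V_GS = V_G − V_S = 3.79 − 2.06 = 1.73 V; V_DS = V_D − V_S = 5.74 − 2.06 = 3.68 V.
k_n = μ_nC_ox · (W/L) = 3.12 mA/V².
V_ov = V_GS − V_TN = 1.73 − 0.417 = 1.31 V.
Since V_DS = 3.68 V ≥ V_ov = 1.31 V, the device is in saturation.
I_D = ½ k_n V_ov² = 0.5 × 3.12 × 1.31² = 2.69 mA.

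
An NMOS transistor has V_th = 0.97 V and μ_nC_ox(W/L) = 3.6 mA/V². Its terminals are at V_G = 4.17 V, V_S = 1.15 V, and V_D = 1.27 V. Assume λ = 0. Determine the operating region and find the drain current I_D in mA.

V_GS = V_G − V_S = 4.17 − 1.15 = 3.02 V; V_DS = V_D − V_S = 1.27 − 1.15 = 0.12 V.
V_ov = V_GS − V_th = 3.02 − 0.97 = 2.05 V.
Since V_DS = 0.12 V < V_ov = 2.05 V, the device is in the triode region.
I_D = k_n [V_ov · V_DS − ½ V_DS²] = 3.6 × [2.05 × 0.12 − 0.5 × 0.12²] = 0.86 mA.

Triode; I_D = 0.860 mA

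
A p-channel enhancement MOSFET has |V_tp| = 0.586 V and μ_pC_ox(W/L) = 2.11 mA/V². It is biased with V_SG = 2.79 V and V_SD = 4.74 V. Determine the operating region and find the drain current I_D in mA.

V_ov = V_SG − |V_tp| = 2.79 − 0.586 = 2.2 V.
Since V_SD = 4.74 V ≥ V_ov = 2.2 V, the device is in saturation.
I_D = ½ k_p V_ov² = 0.5 × 2.11 × 2.2² = 5.12 mA.

Saturation; I_D = 5.12 mA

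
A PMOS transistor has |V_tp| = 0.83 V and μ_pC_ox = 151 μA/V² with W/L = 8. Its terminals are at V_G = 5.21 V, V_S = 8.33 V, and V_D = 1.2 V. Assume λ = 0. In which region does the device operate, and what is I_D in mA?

V_SG = V_S − V_G = 8.33 − 5.21 = 3.12 V; V_SD = V_S − V_D = 8.33 − 1.2 = 7.13 V.
k_p = μ_pC_ox · (W/L) = 1.208 mA/V².
V_ov = V_SG − |V_tp| = 3.12 − 0.83 = 2.29 V.
Since V_SD = 7.13 V ≥ V_ov = 2.29 V, the device is in saturation.
I_D = ½ k_p V_ov² = 0.5 × 1.208 × 2.29² = 3.17 mA.

Saturation; I_D = 3.17 mA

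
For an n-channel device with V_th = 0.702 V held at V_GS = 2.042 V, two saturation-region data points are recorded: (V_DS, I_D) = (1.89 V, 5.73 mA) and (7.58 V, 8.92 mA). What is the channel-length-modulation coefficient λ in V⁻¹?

λ = 0.120 V⁻¹

With V_GS fixed, I_D ∝ (1 + λ V_DS) in saturation, so I_D2/I_D1 = (1 + λ V_DS2)/(1 + λ V_DS1).
8.92/5.73 = 1.557 = (1 + 7.58 λ)/(1 + 1.89 λ).
Solving: λ (I_D1 V_DS2 − I_D2 V_DS1) = I_D2 − I_D1, so λ = (8.92 − 5.73) / (5.73 × 7.58 − 8.92 × 1.89) = 3.19 / 26.6 = 0.12 V⁻¹.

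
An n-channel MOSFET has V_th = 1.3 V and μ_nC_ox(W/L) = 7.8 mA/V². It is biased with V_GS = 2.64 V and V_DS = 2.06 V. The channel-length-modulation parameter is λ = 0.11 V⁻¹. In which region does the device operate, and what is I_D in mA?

V_ov = V_GS − V_th = 2.64 − 1.3 = 1.34 V.
Since V_DS = 2.06 V ≥ V_ov = 1.34 V, the device is in saturation.
I_D = ½ k_n V_ov² (1 + λ V_DS) = 0.5 × 7.8 × 1.34² × (1 + 0.11 × 2.06) = 8.59 mA.

Saturation; I_D = 8.59 mA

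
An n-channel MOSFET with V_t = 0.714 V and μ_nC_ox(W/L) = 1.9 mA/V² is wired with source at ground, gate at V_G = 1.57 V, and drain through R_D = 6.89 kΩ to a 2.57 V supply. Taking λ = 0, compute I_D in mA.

V_GS = V_G = 1.57 V, so V_ov = 1.57 − 0.714 = 0.856 V.
Assume saturation: I_D = ½ k_n V_ov² = 0.5 × 1.9 × 0.856² = 0.696 mA, giving V_DS = V_DD − I_D R_D = 2.57 − 0.696 × 6.89 = -2.23 V.
But -2.23 V < V_ov = 0.856 V, so the device is actually in triode.
In triode I_D = k_n[V_ov V_DS − ½ V_DS²] and I_D = (V_DD − V_DS)/R_D. Equating: 6.55 V_DS² − 12.21 V_DS + 2.57 = 0, giving V_DS = 0.242 V (the root below V_ov).
I_D = (2.57 − 0.242) / 6.89 = 0.338 mA.

I_D = 0.338 mA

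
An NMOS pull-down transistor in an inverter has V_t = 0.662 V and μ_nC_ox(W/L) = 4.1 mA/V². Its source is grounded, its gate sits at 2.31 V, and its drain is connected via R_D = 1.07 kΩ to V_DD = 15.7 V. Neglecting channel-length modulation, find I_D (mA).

I_D = 5.57 mA

V_GS = V_G = 2.31 V, so V_ov = 2.31 − 0.662 = 1.65 V.
Assume saturation: I_D = ½ k_n V_ov² = 0.5 × 4.1 × 1.65² = 5.57 mA, giving V_DS = V_DD − I_D R_D = 15.7 − 5.57 × 1.07 = 9.74 V.
V_DS = 9.74 V ≥ V_ov = 1.65 V, confirming saturation.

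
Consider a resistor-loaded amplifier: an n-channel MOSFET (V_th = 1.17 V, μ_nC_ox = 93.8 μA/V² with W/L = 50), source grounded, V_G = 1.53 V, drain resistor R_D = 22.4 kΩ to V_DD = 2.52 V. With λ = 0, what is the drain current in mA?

I_D = 0.109 mA

V_GS = V_G = 1.53 V, so V_ov = 1.53 − 1.17 = 0.36 V.
k_n = μ_nC_ox · (W/L) = 4.69 mA/V².
Assume saturation: I_D = ½ k_n V_ov² = 0.5 × 4.69 × 0.36² = 0.304 mA, giving V_DS = V_DD − I_D R_D = 2.52 − 0.304 × 22.4 = -4.29 V.
But -4.29 V < V_ov = 0.36 V, so the device is actually in triode.
In triode I_D = k_n[V_ov V_DS − ½ V_DS²] and I_D = (V_DD − V_DS)/R_D. Equating: 52.5 V_DS² − 38.82 V_DS + 2.52 = 0, giving V_DS = 0.0719 V (the root below V_ov).
I_D = (2.52 − 0.0719) / 22.4 = 0.109 mA.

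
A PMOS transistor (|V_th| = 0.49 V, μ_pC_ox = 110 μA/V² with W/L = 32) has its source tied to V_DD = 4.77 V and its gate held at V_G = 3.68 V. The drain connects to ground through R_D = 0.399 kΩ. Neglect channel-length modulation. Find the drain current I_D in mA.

I_D = 0.634 mA

V_SG = V_DD − V_G = 4.77 − 3.68 = 1.09 V, so V_ov = 1.09 − 0.49 = 0.6 V.
k_p = μ_pC_ox · (W/L) = 3.52 mA/V².
Assume saturation: I_D = ½ k_p V_ov² = 0.5 × 3.52 × 0.6² = 0.634 mA, giving V_SD = V_DD − I_D R_D = 4.77 − 0.634 × 0.399 = 4.52 V.
V_SD = 4.52 V ≥ V_ov = 0.6 V, confirming saturation.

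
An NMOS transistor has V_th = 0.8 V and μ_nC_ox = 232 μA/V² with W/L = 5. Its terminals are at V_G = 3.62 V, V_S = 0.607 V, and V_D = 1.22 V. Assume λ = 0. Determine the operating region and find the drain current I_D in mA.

Triode; I_D = 1.36 mA

V_GS = V_G − V_S = 3.62 − 0.607 = 3.01 V; V_DS = V_D − V_S = 1.22 − 0.607 = 0.613 V.
k_n = μ_nC_ox · (W/L) = 1.16 mA/V².
V_ov = V_GS − V_th = 3.01 − 0.8 = 2.21 V.
Since V_DS = 0.613 V < V_ov = 2.21 V, the device is in the triode region.
I_D = k_n [V_ov · V_DS − ½ V_DS²] = 1.16 × [2.21 × 0.613 − 0.5 × 0.613²] = 1.36 mA.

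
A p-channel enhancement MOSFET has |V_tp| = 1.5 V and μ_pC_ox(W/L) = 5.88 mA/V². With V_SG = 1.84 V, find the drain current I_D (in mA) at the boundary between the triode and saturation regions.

I_D = 0.340 mA

At the boundary V_SD = V_ov = V_SG − |V_tp| = 1.84 − 1.5 = 0.34 V.
I_D = ½ k_p V_ov² = 0.5 × 5.88 × 0.34² = 0.34 mA.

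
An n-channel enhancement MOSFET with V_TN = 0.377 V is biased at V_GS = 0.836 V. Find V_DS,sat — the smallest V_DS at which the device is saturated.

V_DS,sat = 0.459 V

The boundary between triode and saturation is V_DS = V_GS − V_TN = V_ov.
V_ov = 0.836 − 0.377 = 0.459 V.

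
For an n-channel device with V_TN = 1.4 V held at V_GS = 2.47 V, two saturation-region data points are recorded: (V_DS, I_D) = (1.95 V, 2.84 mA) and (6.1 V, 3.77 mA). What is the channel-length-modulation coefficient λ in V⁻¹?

With V_GS fixed, I_D ∝ (1 + λ V_DS) in saturation, so I_D2/I_D1 = (1 + λ V_DS2)/(1 + λ V_DS1).
3.77/2.84 = 1.327 = (1 + 6.1 λ)/(1 + 1.95 λ).
Solving: λ (I_D1 V_DS2 − I_D2 V_DS1) = I_D2 − I_D1, so λ = (3.77 − 2.84) / (2.84 × 6.1 − 3.77 × 1.95) = 0.93 / 9.97 = 0.0933 V⁻¹.

λ = 0.0933 V⁻¹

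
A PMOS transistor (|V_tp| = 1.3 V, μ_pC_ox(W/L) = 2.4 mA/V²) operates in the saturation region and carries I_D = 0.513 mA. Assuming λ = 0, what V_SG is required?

V_SG = 1.95 V

In saturation I_D = ½ k_p (V_SG − |V_tp|)², so V_SG − |V_tp| = √(2 I_D / k_p) = √(2 × 0.513 / 2.4) = 0.654 V.
V_SG = 1.3 + 0.654 = 1.95 V.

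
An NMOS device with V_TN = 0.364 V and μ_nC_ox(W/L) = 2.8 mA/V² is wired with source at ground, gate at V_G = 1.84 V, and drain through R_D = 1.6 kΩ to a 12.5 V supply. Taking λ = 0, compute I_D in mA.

V_GS = V_G = 1.84 V, so V_ov = 1.84 − 0.364 = 1.48 V.
Assume saturation: I_D = ½ k_n V_ov² = 0.5 × 2.8 × 1.48² = 3.05 mA, giving V_DS = V_DD − I_D R_D = 12.5 − 3.05 × 1.6 = 7.62 V.
V_DS = 7.62 V ≥ V_ov = 1.48 V, confirming saturation.

I_D = 3.05 mA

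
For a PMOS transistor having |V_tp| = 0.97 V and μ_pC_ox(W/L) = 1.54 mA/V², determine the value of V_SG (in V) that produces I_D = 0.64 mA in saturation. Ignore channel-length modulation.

V_SG = 1.88 V

In saturation I_D = ½ k_p (V_SG − |V_tp|)², so V_SG − |V_tp| = √(2 I_D / k_p) = √(2 × 0.64 / 1.54) = 0.912 V.
V_SG = 0.97 + 0.912 = 1.88 V.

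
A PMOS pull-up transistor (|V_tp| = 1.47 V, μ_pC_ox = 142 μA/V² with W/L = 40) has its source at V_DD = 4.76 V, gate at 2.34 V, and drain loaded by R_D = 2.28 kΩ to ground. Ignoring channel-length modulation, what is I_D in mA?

V_SG = V_DD − V_G = 4.76 − 2.34 = 2.42 V, so V_ov = 2.42 − 1.47 = 0.95 V.
k_p = μ_pC_ox · (W/L) = 5.68 mA/V².
Assume saturation: I_D = ½ k_p V_ov² = 0.5 × 5.68 × 0.95² = 2.56 mA, giving V_SD = V_DD − I_D R_D = 4.76 − 2.56 × 2.28 = -1.08 V.
But -1.08 V < V_ov = 0.95 V, so the device is actually in triode.
In triode I_D = k_p[V_ov V_SD − ½ V_SD²] and I_D = (V_DD − V_SD)/R_D. Equating: 6.48 V_SD² − 13.3 V_SD + 4.76 = 0, giving V_SD = 0.461 V (the root below V_ov).
I_D = (4.76 − 0.461) / 2.28 = 1.89 mA.

I_D = 1.89 mA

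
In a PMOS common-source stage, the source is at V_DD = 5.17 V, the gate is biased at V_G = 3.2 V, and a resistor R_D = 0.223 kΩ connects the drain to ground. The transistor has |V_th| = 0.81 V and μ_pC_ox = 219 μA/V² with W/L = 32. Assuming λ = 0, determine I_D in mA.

I_D = 4.71 mA

V_SG = V_DD − V_G = 5.17 − 3.2 = 1.97 V, so V_ov = 1.97 − 0.81 = 1.16 V.
k_p = μ_pC_ox · (W/L) = 7.008 mA/V².
Assume saturation: I_D = ½ k_p V_ov² = 0.5 × 7.008 × 1.16² = 4.71 mA, giving V_SD = V_DD − I_D R_D = 5.17 − 4.71 × 0.223 = 4.12 V.
V_SD = 4.12 V ≥ V_ov = 1.16 V, confirming saturation.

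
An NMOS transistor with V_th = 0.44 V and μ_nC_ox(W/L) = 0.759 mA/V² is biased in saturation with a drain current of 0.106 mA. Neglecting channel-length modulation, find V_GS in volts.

In saturation I_D = ½ k_n (V_GS − V_th)², so V_GS − V_th = √(2 I_D / k_n) = √(2 × 0.106 / 0.759) = 0.529 V.
V_GS = 0.44 + 0.529 = 0.969 V.

V_GS = 0.969 V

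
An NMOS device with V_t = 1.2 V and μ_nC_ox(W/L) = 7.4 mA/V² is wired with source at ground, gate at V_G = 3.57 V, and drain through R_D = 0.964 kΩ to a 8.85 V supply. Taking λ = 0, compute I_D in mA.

I_D = 8.60 mA

V_GS = V_G = 3.57 V, so V_ov = 3.57 − 1.2 = 2.37 V.
Assume saturation: I_D = ½ k_n V_ov² = 0.5 × 7.4 × 2.37² = 20.8 mA, giving V_DS = V_DD − I_D R_D = 8.85 − 20.8 × 0.964 = -11.2 V.
But -11.2 V < V_ov = 2.37 V, so the device is actually in triode.
In triode I_D = k_n[V_ov V_DS − ½ V_DS²] and I_D = (V_DD − V_DS)/R_D. Equating: 3.57 V_DS² − 17.91 V_DS + 8.85 = 0, giving V_DS = 0.556 V (the root below V_ov).
I_D = (8.85 − 0.556) / 0.964 = 8.6 mA.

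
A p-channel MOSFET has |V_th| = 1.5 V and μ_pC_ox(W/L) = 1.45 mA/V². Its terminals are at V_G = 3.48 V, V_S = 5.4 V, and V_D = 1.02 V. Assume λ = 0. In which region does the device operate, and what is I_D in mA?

V_SG = V_S − V_G = 5.4 − 3.48 = 1.92 V; V_SD = V_S − V_D = 5.4 − 1.02 = 4.38 V.
V_ov = V_SG − |V_th| = 1.92 − 1.5 = 0.42 V.
Since V_SD = 4.38 V ≥ V_ov = 0.42 V, the device is in saturation.
I_D = ½ k_p V_ov² = 0.5 × 1.45 × 0.42² = 0.128 mA.

Saturation; I_D = 0.128 mA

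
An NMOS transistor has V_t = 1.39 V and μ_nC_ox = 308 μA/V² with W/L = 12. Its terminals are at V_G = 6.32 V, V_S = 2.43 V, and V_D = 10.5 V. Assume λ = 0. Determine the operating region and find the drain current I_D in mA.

Saturation; I_D = 11.6 mA

V_GS = V_G − V_S = 6.32 − 2.43 = 3.89 V; V_DS = V_D − V_S = 10.5 − 2.43 = 8.07 V.
k_n = μ_nC_ox · (W/L) = 3.696 mA/V².
V_ov = V_GS − V_t = 3.89 − 1.39 = 2.5 V.
Since V_DS = 8.07 V ≥ V_ov = 2.5 V, the device is in saturation.
I_D = ½ k_n V_ov² = 0.5 × 3.696 × 2.5² = 11.6 mA.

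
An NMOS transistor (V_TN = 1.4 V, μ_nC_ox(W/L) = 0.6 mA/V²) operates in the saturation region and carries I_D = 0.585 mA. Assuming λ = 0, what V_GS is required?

In saturation I_D = ½ k_n (V_GS − V_TN)², so V_GS − V_TN = √(2 I_D / k_n) = √(2 × 0.585 / 0.6) = 1.4 V.
V_GS = 1.4 + 1.4 = 2.8 V.

V_GS = 2.80 V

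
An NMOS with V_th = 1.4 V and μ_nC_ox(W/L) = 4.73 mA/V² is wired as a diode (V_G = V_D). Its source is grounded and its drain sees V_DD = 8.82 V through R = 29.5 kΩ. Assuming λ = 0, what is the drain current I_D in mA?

With gate tied to drain, V_GS = V_DS ≥ V_GS − V_th, so the device is in saturation.
KCL at the drain: ½ k_n (V_GS − V_th)² = (V_DD − V_GS)/R.
Let x = V_GS − 1.4. Then 69.8 x² + x − 7.42 = 0, giving x = 0.319 V (positive root), so V_GS = 1.72 V.
I_D = (V_DD − V_GS)/R = (8.82 − 1.72) / 29.5 = 0.241 mA.

I_D = 0.241 mA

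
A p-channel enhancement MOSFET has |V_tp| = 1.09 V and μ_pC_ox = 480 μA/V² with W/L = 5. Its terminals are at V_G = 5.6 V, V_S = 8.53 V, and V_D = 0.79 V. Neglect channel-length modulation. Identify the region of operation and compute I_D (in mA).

V_SG = V_S − V_G = 8.53 − 5.6 = 2.93 V; V_SD = V_S − V_D = 8.53 − 0.79 = 7.74 V.
k_p = μ_pC_ox · (W/L) = 2.4 mA/V².
V_ov = V_SG − |V_tp| = 2.93 − 1.09 = 1.84 V.
Since V_SD = 7.74 V ≥ V_ov = 1.84 V, the device is in saturation.
I_D = ½ k_p V_ov² = 0.5 × 2.4 × 1.84² = 4.06 mA.

Saturation; I_D = 4.06 mA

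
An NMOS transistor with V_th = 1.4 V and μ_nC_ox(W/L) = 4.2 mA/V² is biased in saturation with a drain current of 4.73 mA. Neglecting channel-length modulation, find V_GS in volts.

In saturation I_D = ½ k_n (V_GS − V_th)², so V_GS − V_th = √(2 I_D / k_n) = √(2 × 4.73 / 4.2) = 1.5 V.
V_GS = 1.4 + 1.5 = 2.9 V.

V_GS = 2.90 V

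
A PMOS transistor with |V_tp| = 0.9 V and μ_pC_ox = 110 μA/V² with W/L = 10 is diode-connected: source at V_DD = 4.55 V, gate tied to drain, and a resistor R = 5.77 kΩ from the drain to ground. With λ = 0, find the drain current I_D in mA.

I_D = 0.472 mA

With gate tied to drain, V_SG = V_SD ≥ V_SG − |V_tp|, so the device is in saturation.
k_p = μ_pC_ox · (W/L) = 1.1 mA/V².
KCL at the drain: ½ k_p (V_SG − |V_tp|)² = (V_DD − V_SG)/R.
Let x = V_SG − 0.9. Then 3.17 x² + x − 3.65 = 0, giving x = 0.926 V (positive root), so V_SG = 1.83 V.
I_D = (V_DD − V_SG)/R = (4.55 − 1.83) / 5.77 = 0.472 mA.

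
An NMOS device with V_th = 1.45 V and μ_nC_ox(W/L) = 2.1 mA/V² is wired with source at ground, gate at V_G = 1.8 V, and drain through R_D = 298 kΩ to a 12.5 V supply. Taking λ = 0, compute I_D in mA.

I_D = 0.0417 mA

V_GS = V_G = 1.8 V, so V_ov = 1.8 − 1.45 = 0.35 V.
Assume saturation: I_D = ½ k_n V_ov² = 0.5 × 2.1 × 0.35² = 0.129 mA, giving V_DS = V_DD − I_D R_D = 12.5 − 0.129 × 298 = -25.8 V.
But -25.8 V < V_ov = 0.35 V, so the device is actually in triode.
In triode I_D = k_n[V_ov V_DS − ½ V_DS²] and I_D = (V_DD − V_DS)/R_D. Equating: 313 V_DS² − 220 V_DS + 12.5 = 0, giving V_DS = 0.0623 V (the root below V_ov).
I_D = (12.5 − 0.0623) / 298 = 0.0417 mA.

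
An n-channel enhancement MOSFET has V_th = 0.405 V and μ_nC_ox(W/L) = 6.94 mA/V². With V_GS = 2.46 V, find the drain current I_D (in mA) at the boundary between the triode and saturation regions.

I_D = 14.7 mA

At the boundary V_DS = V_ov = V_GS − V_th = 2.46 − 0.405 = 2.05 V.
I_D = ½ k_n V_ov² = 0.5 × 6.94 × 2.05² = 14.7 mA.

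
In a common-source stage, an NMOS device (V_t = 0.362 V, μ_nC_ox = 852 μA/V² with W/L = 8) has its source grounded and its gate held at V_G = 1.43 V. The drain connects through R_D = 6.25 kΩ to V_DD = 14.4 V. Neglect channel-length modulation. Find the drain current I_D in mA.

V_GS = V_G = 1.43 V, so V_ov = 1.43 − 0.362 = 1.07 V.
k_n = μ_nC_ox · (W/L) = 6.816 mA/V².
Assume saturation: I_D = ½ k_n V_ov² = 0.5 × 6.816 × 1.07² = 3.89 mA, giving V_DS = V_DD − I_D R_D = 14.4 − 3.89 × 6.25 = -9.9 V.
But -9.9 V < V_ov = 1.07 V, so the device is actually in triode.
In triode I_D = k_n[V_ov V_DS − ½ V_DS²] and I_D = (V_DD − V_DS)/R_D. Equating: 21.3 V_DS² − 46.5 V_DS + 14.4 = 0, giving V_DS = 0.374 V (the root below V_ov).
I_D = (14.4 − 0.374) / 6.25 = 2.24 mA.

I_D = 2.24 mA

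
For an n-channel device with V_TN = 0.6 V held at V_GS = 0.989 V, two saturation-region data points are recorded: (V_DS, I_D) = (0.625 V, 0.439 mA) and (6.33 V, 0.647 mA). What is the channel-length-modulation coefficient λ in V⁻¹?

λ = 0.0876 V⁻¹

With V_GS fixed, I_D ∝ (1 + λ V_DS) in saturation, so I_D2/I_D1 = (1 + λ V_DS2)/(1 + λ V_DS1).
0.647/0.439 = 1.474 = (1 + 6.33 λ)/(1 + 0.625 λ).
Solving: λ (I_D1 V_DS2 − I_D2 V_DS1) = I_D2 − I_D1, so λ = (0.647 − 0.439) / (0.439 × 6.33 − 0.647 × 0.625) = 0.208 / 2.37 = 0.0876 V⁻¹.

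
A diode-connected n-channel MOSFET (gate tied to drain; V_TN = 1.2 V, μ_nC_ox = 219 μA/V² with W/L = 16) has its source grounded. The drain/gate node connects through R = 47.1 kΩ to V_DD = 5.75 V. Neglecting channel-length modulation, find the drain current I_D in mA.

With gate tied to drain, V_GS = V_DS ≥ V_GS − V_TN, so the device is in saturation.
k_n = μ_nC_ox · (W/L) = 3.504 mA/V².
KCL at the drain: ½ k_n (V_GS − V_TN)² = (V_DD − V_GS)/R.
Let x = V_GS − 1.2. Then 82.5 x² + x − 4.55 = 0, giving x = 0.229 V (positive root), so V_GS = 1.43 V.
I_D = (V_DD − V_GS)/R = (5.75 − 1.43) / 47.1 = 0.0917 mA.

I_D = 0.0917 mA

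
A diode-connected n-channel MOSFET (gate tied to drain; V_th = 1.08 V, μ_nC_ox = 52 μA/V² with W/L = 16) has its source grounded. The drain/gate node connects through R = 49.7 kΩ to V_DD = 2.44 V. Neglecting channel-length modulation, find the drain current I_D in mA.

I_D = 0.0227 mA

With gate tied to drain, V_GS = V_DS ≥ V_GS − V_th, so the device is in saturation.
k_n = μ_nC_ox · (W/L) = 0.832 mA/V².
KCL at the drain: ½ k_n (V_GS − V_th)² = (V_DD − V_GS)/R.
Let x = V_GS − 1.08. Then 20.7 x² + x − 1.36 = 0, giving x = 0.233 V (positive root), so V_GS = 1.31 V.
I_D = (V_DD − V_GS)/R = (2.44 − 1.31) / 49.7 = 0.0227 mA.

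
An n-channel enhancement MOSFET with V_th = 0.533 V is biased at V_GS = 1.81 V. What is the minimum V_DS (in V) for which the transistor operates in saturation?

The boundary between triode and saturation is V_DS = V_GS − V_th = V_ov.
V_ov = 1.81 − 0.533 = 1.28 V.

V_DS,sat = 1.28 V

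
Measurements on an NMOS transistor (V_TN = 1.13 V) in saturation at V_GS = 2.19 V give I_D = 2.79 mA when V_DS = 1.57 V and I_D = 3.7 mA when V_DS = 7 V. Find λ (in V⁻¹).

λ = 0.0663 V⁻¹

With V_GS fixed, I_D ∝ (1 + λ V_DS) in saturation, so I_D2/I_D1 = (1 + λ V_DS2)/(1 + λ V_DS1).
3.7/2.79 = 1.326 = (1 + 7 λ)/(1 + 1.57 λ).
Solving: λ (I_D1 V_DS2 − I_D2 V_DS1) = I_D2 − I_D1, so λ = (3.7 − 2.79) / (2.79 × 7 − 3.7 × 1.57) = 0.91 / 13.7 = 0.0663 V⁻¹.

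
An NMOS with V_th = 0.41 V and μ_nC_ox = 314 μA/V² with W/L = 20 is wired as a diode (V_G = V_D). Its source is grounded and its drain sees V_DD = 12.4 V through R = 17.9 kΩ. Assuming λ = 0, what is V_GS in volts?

With gate tied to drain, V_GS = V_DS ≥ V_GS − V_th, so the device is in saturation.
k_n = μ_nC_ox · (W/L) = 6.28 mA/V².
KCL at the drain: ½ k_n (V_GS − V_th)² = (V_DD − V_GS)/R.
Let x = V_GS − 0.41. Then 56.2 x² + x − 11.99 = 0, giving x = 0.453 V (positive root), so V_GS = 0.863 V.
I_D = (V_DD − V_GS)/R = (12.4 − 0.863) / 17.9 = 0.645 mA.

V_GS = 0.863 V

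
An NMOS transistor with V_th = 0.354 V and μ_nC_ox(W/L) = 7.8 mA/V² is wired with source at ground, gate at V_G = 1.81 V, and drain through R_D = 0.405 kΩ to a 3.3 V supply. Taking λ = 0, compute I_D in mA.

I_D = 6.30 mA

V_GS = V_G = 1.81 V, so V_ov = 1.81 − 0.354 = 1.46 V.
Assume saturation: I_D = ½ k_n V_ov² = 0.5 × 7.8 × 1.46² = 8.27 mA, giving V_DS = V_DD − I_D R_D = 3.3 − 8.27 × 0.405 = -0.0484 V.
But -0.0484 V < V_ov = 1.46 V, so the device is actually in triode.
In triode I_D = k_n[V_ov V_DS − ½ V_DS²] and I_D = (V_DD − V_DS)/R_D. Equating: 1.58 V_DS² − 5.6 V_DS + 3.3 = 0, giving V_DS = 0.747 V (the root below V_ov).
I_D = (3.3 − 0.747) / 0.405 = 6.3 mA.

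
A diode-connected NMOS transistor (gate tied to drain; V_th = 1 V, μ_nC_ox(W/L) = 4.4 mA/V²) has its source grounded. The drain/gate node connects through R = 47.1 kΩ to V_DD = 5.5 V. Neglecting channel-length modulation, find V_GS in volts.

With gate tied to drain, V_GS = V_DS ≥ V_GS − V_th, so the device is in saturation.
KCL at the drain: ½ k_n (V_GS − V_th)² = (V_DD − V_GS)/R.
Let x = V_GS − 1. Then 104 x² + x − 4.5 = 0, giving x = 0.204 V (positive root), so V_GS = 1.2 V.
I_D = (V_DD − V_GS)/R = (5.5 − 1.2) / 47.1 = 0.0912 mA.

V_GS = 1.20 V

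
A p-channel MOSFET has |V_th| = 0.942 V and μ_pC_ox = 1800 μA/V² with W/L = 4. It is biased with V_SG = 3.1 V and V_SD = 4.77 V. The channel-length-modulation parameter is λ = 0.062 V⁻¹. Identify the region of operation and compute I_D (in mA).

k_p = μ_pC_ox · (W/L) = 7.2 mA/V².
V_ov = V_SG − |V_th| = 3.1 − 0.942 = 2.16 V.
Since V_SD = 4.77 V ≥ V_ov = 2.16 V, the device is in saturation.
I_D = ½ k_p V_ov² (1 + λ V_SD) = 0.5 × 7.2 × 2.16² × (1 + 0.062 × 4.77) = 21.7 mA.

Saturation; I_D = 21.7 mA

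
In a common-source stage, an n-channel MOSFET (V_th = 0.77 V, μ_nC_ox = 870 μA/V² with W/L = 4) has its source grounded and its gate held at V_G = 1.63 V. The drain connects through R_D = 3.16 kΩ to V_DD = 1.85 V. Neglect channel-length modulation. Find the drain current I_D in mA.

I_D = 0.523 mA

V_GS = V_G = 1.63 V, so V_ov = 1.63 − 0.77 = 0.86 V.
k_n = μ_nC_ox · (W/L) = 3.48 mA/V².
Assume saturation: I_D = ½ k_n V_ov² = 0.5 × 3.48 × 0.86² = 1.29 mA, giving V_DS = V_DD − I_D R_D = 1.85 − 1.29 × 3.16 = -2.22 V.
But -2.22 V < V_ov = 0.86 V, so the device is actually in triode.
In triode I_D = k_n[V_ov V_DS − ½ V_DS²] and I_D = (V_DD − V_DS)/R_D. Equating: 5.5 V_DS² − 10.46 V_DS + 1.85 = 0, giving V_DS = 0.197 V (the root below V_ov).
I_D = (1.85 − 0.197) / 3.16 = 0.523 mA.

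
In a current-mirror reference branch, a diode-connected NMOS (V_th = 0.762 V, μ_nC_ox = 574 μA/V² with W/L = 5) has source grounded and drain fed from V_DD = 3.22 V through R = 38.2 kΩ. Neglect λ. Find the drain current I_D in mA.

I_D = 0.0590 mA

With gate tied to drain, V_GS = V_DS ≥ V_GS − V_th, so the device is in saturation.
k_n = μ_nC_ox · (W/L) = 2.87 mA/V².
KCL at the drain: ½ k_n (V_GS − V_th)² = (V_DD − V_GS)/R.
Let x = V_GS − 0.762. Then 54.8 x² + x − 2.458 = 0, giving x = 0.203 V (positive root), so V_GS = 0.965 V.
I_D = (V_DD − V_GS)/R = (3.22 − 0.965) / 38.2 = 0.059 mA.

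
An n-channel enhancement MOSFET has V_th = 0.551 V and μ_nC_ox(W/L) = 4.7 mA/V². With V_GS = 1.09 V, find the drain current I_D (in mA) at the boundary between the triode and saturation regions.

I_D = 0.683 mA

At the boundary V_DS = V_ov = V_GS − V_th = 1.09 − 0.551 = 0.539 V.
I_D = ½ k_n V_ov² = 0.5 × 4.7 × 0.539² = 0.683 mA.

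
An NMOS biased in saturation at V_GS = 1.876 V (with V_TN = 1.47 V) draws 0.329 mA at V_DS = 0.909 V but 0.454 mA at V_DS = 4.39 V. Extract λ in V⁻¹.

With V_GS fixed, I_D ∝ (1 + λ V_DS) in saturation, so I_D2/I_D1 = (1 + λ V_DS2)/(1 + λ V_DS1).
0.454/0.329 = 1.38 = (1 + 4.39 λ)/(1 + 0.909 λ).
Solving: λ (I_D1 V_DS2 − I_D2 V_DS1) = I_D2 − I_D1, so λ = (0.454 − 0.329) / (0.329 × 4.39 − 0.454 × 0.909) = 0.125 / 1.03 = 0.121 V⁻¹.

λ = 0.121 V⁻¹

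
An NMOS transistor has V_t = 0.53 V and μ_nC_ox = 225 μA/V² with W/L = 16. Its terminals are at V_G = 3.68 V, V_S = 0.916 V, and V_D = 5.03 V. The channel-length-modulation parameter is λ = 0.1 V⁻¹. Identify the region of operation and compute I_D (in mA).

V_GS = V_G − V_S = 3.68 − 0.916 = 2.76 V; V_DS = V_D − V_S = 5.03 − 0.916 = 4.11 V.
k_n = μ_nC_ox · (W/L) = 3.6 mA/V².
V_ov = V_GS − V_t = 2.76 − 0.53 = 2.23 V.
Since V_DS = 4.11 V ≥ V_ov = 2.23 V, the device is in saturation.
I_D = ½ k_n V_ov² (1 + λ V_DS) = 0.5 × 3.6 × 2.23² × (1 + 0.1 × 4.11) = 12.7 mA.

Saturation; I_D = 12.7 mA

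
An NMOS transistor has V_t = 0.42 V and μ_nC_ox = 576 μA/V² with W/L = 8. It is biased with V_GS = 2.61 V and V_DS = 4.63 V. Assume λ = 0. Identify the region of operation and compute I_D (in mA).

Saturation; I_D = 11.1 mA

k_n = μ_nC_ox · (W/L) = 4.608 mA/V².
V_ov = V_GS − V_t = 2.61 − 0.42 = 2.19 V.
Since V_DS = 4.63 V ≥ V_ov = 2.19 V, the device is in saturation.
I_D = ½ k_n V_ov² = 0.5 × 4.608 × 2.19² = 11.1 mA.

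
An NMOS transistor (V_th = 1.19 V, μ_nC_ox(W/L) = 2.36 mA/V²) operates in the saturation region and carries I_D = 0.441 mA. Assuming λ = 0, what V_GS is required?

V_GS = 1.80 V

In saturation I_D = ½ k_n (V_GS − V_th)², so V_GS − V_th = √(2 I_D / k_n) = √(2 × 0.441 / 2.36) = 0.611 V.
V_GS = 1.19 + 0.611 = 1.8 V.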